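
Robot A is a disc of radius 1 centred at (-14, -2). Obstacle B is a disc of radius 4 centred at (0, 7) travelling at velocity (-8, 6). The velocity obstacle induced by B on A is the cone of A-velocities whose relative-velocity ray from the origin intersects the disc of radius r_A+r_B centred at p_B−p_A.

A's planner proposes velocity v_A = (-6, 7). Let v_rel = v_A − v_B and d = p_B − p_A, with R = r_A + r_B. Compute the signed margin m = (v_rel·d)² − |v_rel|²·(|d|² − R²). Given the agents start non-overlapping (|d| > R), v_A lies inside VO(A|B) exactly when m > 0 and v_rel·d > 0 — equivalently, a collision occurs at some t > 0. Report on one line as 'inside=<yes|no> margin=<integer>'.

d = (14, 9),  |d|² = 277;  R = 1+4 = 5,  c = 277−5² = 252
v_rel = (2, 1),  |v_rel|² = 5;  v_rel·d = (2)·(14) + (1)·(9) = 37
5·t² − 74·t + 252 = 0  ⇒  m = 37² − 5·252 = 109
m = 109 > 0,  v_rel·d = 37 > 0  ⇒  inside

inside=yes margin=109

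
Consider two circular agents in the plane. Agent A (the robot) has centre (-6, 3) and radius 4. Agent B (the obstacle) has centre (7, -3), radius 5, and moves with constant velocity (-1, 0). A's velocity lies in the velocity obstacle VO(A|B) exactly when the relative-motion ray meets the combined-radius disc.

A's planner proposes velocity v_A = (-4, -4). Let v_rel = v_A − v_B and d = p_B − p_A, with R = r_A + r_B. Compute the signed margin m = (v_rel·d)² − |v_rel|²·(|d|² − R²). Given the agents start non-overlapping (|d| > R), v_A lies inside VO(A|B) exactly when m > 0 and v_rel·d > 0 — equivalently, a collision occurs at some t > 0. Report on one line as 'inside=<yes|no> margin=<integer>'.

d = (13, -6),  |d|² = 205;  R = 4+5 = 9,  c = 205−9² = 124
v_rel = (-3, -4),  |v_rel|² = 25;  v_rel·d = (-3)·(13) + (-4)·(-6) = -15
25·t² + 30·t + 124 = 0  ⇒  m = (-15)² − 25·124 = -2875
m = -2875 < 0,  v_rel·d = -15 < 0  ⇒  outside

inside=no margin=-2875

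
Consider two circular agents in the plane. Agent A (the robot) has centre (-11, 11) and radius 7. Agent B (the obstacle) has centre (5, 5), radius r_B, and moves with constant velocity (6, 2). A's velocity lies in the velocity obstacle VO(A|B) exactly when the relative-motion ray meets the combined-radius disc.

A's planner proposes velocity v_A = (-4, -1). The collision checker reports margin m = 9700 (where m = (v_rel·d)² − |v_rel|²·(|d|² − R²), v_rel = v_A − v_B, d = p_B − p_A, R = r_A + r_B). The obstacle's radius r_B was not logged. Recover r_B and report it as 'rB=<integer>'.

m = 9700
d = (16, -6);  v_rel = (-10, -3),  |v_rel|² = 109
v_rel×d = (-10)·(-6) − (-3)·(16) = 108
since m = R²·109 − 108²:  R² = (11664 + 9700) / 109 = 196
R = √196 = 14  ⇒  r_B = 14 − 7 = 7

rB=7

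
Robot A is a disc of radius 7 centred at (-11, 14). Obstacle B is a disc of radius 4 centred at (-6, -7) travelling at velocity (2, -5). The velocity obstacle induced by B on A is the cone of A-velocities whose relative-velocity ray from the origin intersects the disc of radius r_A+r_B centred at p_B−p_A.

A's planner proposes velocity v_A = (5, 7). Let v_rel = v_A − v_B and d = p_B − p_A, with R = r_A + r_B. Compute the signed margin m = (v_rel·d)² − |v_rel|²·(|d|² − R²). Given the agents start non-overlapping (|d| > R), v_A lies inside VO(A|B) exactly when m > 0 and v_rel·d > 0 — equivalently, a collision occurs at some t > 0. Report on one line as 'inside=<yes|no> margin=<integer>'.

d = (5, -21),  |d|² = 466;  R = 7+4 = 11,  c = 466−11² = 345
v_rel = (3, 12),  |v_rel|² = 153;  v_rel·d = (3)·(5) + (12)·(-21) = -237
153·t² + 474·t + 345 = 0  ⇒  m = (-237)² − 153·345 = 3384
m = 3384 > 0,  v_rel·d = -237 < 0  ⇒  outside

inside=no margin=3384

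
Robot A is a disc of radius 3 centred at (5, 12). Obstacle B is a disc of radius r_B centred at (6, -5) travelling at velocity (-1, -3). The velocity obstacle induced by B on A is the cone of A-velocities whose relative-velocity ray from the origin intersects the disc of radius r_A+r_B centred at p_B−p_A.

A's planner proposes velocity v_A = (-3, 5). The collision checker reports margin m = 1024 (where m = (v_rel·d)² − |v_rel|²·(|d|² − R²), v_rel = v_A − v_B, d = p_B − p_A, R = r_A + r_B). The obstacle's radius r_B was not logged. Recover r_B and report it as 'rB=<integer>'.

m = 1024
d = (1, -17);  v_rel = (-2, 8),  |v_rel|² = 68
v_rel×d = (-2)·(-17) − (8)·(1) = 26
since m = R²·68 − 26²:  R² = (676 + 1024) / 68 = 25
R = √25 = 5  ⇒  r_B = 5 − 3 = 2

rB=2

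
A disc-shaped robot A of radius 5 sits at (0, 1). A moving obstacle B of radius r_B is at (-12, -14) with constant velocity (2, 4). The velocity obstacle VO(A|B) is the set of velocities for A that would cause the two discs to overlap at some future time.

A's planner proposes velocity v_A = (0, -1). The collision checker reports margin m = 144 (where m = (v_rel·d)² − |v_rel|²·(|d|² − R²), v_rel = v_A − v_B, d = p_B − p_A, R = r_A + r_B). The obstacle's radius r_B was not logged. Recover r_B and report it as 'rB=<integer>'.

m = 144
d = (-12, -15);  v_rel = (-2, -5),  |v_rel|² = 29
v_rel×d = (-2)·(-15) − (-5)·(-12) = -30
since m = R²·29 − (-30)²:  R² = (900 + 144) / 29 = 36
R = √36 = 6  ⇒  r_B = 6 − 5 = 1

rB=1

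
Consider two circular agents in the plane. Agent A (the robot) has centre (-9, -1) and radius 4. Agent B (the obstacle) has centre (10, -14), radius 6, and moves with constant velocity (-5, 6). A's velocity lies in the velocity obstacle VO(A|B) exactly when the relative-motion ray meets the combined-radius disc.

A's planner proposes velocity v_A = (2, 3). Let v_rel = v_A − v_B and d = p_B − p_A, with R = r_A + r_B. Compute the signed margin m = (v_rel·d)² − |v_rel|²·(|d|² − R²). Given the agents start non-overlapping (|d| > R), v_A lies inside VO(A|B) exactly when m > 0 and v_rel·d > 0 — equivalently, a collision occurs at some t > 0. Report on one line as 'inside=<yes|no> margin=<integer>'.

d = (19, -13),  |d|² = 530;  R = 4+6 = 10,  c = 530−10² = 430
v_rel = (7, -3),  |v_rel|² = 58;  v_rel·d = (7)·(19) + (-3)·(-13) = 172
58·t² − 344·t + 430 = 0  ⇒  m = 172² − 58·430 = 4644
m = 4644 > 0,  v_rel·d = 172 > 0  ⇒  inside

inside=yes margin=4644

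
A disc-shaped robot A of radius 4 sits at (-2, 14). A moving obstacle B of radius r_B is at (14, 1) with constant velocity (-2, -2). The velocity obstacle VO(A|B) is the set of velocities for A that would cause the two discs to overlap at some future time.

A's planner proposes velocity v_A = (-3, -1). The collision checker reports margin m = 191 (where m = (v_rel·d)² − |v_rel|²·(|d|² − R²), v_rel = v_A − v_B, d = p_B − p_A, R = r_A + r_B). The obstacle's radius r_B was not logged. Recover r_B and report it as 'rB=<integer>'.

m = 191
d = (16, -13);  v_rel = (-1, 1),  |v_rel|² = 2
v_rel×d = (-1)·(-13) − (1)·(16) = -3
since m = R²·2 − (-3)²:  R² = (9 + 191) / 2 = 100
R = √100 = 10  ⇒  r_B = 10 − 4 = 6

rB=6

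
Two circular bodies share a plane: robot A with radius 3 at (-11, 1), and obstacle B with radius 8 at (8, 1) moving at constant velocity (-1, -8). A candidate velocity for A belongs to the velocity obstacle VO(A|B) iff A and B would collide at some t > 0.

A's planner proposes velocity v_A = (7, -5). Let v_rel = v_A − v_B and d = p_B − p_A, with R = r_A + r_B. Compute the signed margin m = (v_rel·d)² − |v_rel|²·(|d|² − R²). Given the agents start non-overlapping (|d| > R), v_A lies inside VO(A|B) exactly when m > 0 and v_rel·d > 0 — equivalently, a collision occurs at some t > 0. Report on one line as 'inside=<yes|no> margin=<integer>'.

d = (19, 0),  |d|² = 361;  R = 3+8 = 11,  c = 361−11² = 240
v_rel = (8, 3),  |v_rel|² = 73;  v_rel·d = (8)·(19) + (3)·(0) = 152
73·t² − 304·t + 240 = 0  ⇒  m = 152² − 73·240 = 5584
m = 5584 > 0,  v_rel·d = 152 > 0  ⇒  inside

inside=yes margin=5584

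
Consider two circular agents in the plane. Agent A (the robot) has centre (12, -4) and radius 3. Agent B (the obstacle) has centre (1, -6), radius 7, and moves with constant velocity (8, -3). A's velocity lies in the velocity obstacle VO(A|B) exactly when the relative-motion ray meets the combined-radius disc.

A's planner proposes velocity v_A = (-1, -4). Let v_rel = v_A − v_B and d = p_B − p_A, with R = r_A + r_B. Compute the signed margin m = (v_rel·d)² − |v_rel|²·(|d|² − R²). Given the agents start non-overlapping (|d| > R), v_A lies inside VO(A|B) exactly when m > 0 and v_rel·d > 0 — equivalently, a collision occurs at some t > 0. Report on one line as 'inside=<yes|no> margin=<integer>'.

d = (-11, -2),  |d|² = 125;  R = 3+7 = 10,  c = 125−10² = 25
v_rel = (-9, -1),  |v_rel|² = 82;  v_rel·d = (-9)·(-11) + (-1)·(-2) = 101
82·t² − 202·t + 25 = 0  ⇒  m = 101² − 82·25 = 8151
m = 8151 > 0,  v_rel·d = 101 > 0  ⇒  inside

inside=yes margin=8151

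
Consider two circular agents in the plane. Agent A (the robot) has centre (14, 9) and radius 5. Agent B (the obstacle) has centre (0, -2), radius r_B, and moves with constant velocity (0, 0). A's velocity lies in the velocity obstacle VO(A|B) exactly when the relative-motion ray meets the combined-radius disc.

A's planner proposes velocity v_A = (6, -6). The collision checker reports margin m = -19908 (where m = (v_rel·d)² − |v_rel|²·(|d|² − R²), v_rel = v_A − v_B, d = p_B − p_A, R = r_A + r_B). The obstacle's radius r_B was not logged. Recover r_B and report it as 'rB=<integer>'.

m = -19908
d = (-14, -11);  v_rel = (6, -6),  |v_rel|² = 72
v_rel×d = (6)·(-11) − (-6)·(-14) = -150
since m = R²·72 − (-150)²:  R² = (22500 + -19908) / 72 = 36
R = √36 = 6  ⇒  r_B = 6 − 5 = 1

rB=1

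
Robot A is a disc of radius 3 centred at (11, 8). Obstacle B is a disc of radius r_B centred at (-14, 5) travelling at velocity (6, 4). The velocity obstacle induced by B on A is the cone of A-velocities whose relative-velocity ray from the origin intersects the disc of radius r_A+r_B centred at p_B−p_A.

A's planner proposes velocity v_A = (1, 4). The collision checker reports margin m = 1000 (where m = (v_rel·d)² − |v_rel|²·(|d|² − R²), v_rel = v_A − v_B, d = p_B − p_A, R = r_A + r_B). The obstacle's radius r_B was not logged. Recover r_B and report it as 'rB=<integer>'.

m = 1000
d = (-25, -3);  v_rel = (-5, 0),  |v_rel|² = 25
v_rel×d = (-5)·(-3) − (0)·(-25) = 15
since m = R²·25 − 15²:  R² = (225 + 1000) / 25 = 49
R = √49 = 7  ⇒  r_B = 7 − 3 = 4

rB=4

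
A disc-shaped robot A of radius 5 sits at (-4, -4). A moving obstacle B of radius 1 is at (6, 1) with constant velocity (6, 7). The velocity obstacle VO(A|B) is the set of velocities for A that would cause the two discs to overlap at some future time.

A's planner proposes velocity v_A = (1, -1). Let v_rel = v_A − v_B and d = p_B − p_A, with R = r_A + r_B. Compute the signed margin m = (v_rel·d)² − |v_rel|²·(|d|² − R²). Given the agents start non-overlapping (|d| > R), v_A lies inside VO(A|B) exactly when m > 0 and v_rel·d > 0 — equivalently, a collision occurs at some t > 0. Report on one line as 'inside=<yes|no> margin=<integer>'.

d = (10, 5),  |d|² = 125;  R = 5+1 = 6,  c = 125−6² = 89
v_rel = (-5, -8),  |v_rel|² = 89;  v_rel·d = (-5)·(10) + (-8)·(5) = -90
89·t² + 180·t + 89 = 0  ⇒  m = (-90)² − 89·89 = 179
m = 179 > 0,  v_rel·d = -90 < 0  ⇒  outside

inside=no margin=179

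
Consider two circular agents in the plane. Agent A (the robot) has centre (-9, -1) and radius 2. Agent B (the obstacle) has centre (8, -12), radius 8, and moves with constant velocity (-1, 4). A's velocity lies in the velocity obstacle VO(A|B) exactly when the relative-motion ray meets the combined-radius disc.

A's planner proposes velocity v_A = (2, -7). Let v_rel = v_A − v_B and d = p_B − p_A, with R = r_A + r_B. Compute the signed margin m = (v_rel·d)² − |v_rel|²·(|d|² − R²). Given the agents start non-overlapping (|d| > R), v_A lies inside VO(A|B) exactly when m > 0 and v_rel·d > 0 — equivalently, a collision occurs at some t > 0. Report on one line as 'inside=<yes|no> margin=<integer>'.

d = (17, -11),  |d|² = 410;  R = 2+8 = 10,  c = 410−10² = 310
v_rel = (3, -11),  |v_rel|² = 130;  v_rel·d = (3)·(17) + (-11)·(-11) = 172
130·t² − 344·t + 310 = 0  ⇒  m = 172² − 130·310 = -10716
m = -10716 < 0,  v_rel·d = 172 > 0  ⇒  outside

inside=no margin=-10716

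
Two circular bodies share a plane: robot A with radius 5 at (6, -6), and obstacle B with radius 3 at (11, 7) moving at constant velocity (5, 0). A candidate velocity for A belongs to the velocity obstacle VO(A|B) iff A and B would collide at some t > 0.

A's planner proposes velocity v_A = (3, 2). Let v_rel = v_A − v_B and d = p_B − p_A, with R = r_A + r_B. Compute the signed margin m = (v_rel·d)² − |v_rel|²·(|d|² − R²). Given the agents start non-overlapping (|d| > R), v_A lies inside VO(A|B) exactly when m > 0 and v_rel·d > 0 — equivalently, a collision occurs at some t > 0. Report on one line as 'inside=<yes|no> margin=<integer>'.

d = (5, 13),  |d|² = 194;  R = 5+3 = 8,  c = 194−8² = 130
v_rel = (-2, 2),  |v_rel|² = 8;  v_rel·d = (-2)·(5) + (2)·(13) = 16
8·t² − 32·t + 130 = 0  ⇒  m = 16² − 8·130 = -784
m = -784 < 0,  v_rel·d = 16 > 0  ⇒  outside

inside=no margin=-784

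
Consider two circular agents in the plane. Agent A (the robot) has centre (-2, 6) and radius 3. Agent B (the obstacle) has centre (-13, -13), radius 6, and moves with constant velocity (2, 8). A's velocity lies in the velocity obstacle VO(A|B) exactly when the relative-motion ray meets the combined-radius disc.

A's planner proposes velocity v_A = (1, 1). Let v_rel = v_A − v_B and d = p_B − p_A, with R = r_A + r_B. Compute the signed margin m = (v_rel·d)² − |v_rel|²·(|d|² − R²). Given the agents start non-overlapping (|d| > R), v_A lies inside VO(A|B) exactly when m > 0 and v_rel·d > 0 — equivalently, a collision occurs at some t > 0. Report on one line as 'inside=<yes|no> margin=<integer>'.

d = (-11, -19),  |d|² = 482;  R = 3+6 = 9,  c = 482−9² = 401
v_rel = (-1, -7),  |v_rel|² = 50;  v_rel·d = (-1)·(-11) + (-7)·(-19) = 144
50·t² − 288·t + 401 = 0  ⇒  m = 144² − 50·401 = 686
m = 686 > 0,  v_rel·d = 144 > 0  ⇒  inside

inside=yes margin=686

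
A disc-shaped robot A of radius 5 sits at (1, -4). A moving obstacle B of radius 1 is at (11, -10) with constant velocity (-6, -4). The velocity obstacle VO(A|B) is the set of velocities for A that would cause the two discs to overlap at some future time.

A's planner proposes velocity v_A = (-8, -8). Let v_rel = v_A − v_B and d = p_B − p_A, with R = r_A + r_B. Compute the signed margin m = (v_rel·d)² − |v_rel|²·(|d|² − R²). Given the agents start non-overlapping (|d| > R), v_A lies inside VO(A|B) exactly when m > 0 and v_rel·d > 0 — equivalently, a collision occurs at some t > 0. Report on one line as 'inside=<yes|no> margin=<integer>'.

d = (10, -6),  |d|² = 136;  R = 5+1 = 6,  c = 136−6² = 100
v_rel = (-2, -4),  |v_rel|² = 20;  v_rel·d = (-2)·(10) + (-4)·(-6) = 4
20·t² − 8·t + 100 = 0  ⇒  m = 4² − 20·100 = -1984
m = -1984 < 0,  v_rel·d = 4 > 0  ⇒  outside

inside=no margin=-1984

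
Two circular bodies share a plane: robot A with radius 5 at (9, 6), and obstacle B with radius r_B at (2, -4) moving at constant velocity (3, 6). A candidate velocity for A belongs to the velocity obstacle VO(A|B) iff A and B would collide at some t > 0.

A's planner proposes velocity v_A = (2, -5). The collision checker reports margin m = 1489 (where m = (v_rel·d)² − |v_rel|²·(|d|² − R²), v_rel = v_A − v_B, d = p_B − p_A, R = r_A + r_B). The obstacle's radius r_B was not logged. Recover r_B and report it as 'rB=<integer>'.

m = 1489
d = (-7, -10);  v_rel = (-1, -11),  |v_rel|² = 122
v_rel×d = (-1)·(-10) − (-11)·(-7) = -67
since m = R²·122 − (-67)²:  R² = (4489 + 1489) / 122 = 49
R = √49 = 7  ⇒  r_B = 7 − 5 = 2

rB=2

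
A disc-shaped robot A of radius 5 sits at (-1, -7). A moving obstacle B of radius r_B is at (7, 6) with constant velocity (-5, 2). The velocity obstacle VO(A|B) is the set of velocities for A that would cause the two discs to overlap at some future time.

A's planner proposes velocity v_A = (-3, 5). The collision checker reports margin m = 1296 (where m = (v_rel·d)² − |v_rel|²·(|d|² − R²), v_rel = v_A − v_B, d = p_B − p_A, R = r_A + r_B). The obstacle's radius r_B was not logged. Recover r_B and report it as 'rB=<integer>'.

m = 1296
d = (8, 13);  v_rel = (2, 3),  |v_rel|² = 13
v_rel×d = (2)·(13) − (3)·(8) = 2
since m = R²·13 − 2²:  R² = (4 + 1296) / 13 = 100
R = √100 = 10  ⇒  r_B = 10 − 5 = 5

rB=5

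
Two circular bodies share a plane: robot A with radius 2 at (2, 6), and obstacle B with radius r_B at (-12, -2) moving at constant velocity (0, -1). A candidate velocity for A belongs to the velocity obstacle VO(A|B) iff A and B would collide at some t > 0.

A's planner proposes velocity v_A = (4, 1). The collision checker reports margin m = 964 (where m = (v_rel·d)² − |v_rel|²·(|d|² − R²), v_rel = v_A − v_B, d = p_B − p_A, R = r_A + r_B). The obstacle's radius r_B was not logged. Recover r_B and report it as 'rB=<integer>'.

m = 964
d = (-14, -8);  v_rel = (4, 2),  |v_rel|² = 20
v_rel×d = (4)·(-8) − (2)·(-14) = -4
since m = R²·20 − (-4)²:  R² = (16 + 964) / 20 = 49
R = √49 = 7  ⇒  r_B = 7 − 2 = 5

rB=5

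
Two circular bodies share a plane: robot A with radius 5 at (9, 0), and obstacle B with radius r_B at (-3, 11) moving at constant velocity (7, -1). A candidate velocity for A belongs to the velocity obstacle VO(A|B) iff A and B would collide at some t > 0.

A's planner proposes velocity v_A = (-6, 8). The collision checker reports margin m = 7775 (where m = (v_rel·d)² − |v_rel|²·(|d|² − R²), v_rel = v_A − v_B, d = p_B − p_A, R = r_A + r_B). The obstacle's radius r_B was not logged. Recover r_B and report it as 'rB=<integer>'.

m = 7775
d = (-12, 11);  v_rel = (-13, 9),  |v_rel|² = 250
v_rel×d = (-13)·(11) − (9)·(-12) = -35
since m = R²·250 − (-35)²:  R² = (1225 + 7775) / 250 = 36
R = √36 = 6  ⇒  r_B = 6 − 5 = 1

rB=1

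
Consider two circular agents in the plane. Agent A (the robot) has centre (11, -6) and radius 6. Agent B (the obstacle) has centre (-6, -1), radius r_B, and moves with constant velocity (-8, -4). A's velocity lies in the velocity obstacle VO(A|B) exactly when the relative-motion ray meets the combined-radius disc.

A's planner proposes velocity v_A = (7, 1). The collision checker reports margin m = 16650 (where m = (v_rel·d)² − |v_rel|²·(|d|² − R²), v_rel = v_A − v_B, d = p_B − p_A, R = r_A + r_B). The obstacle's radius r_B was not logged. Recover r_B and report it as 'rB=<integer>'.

m = 16650
d = (-17, 5);  v_rel = (15, 5),  |v_rel|² = 250
v_rel×d = (15)·(5) − (5)·(-17) = 160
since m = R²·250 − 160²:  R² = (25600 + 16650) / 250 = 169
R = √169 = 13  ⇒  r_B = 13 − 6 = 7

rB=7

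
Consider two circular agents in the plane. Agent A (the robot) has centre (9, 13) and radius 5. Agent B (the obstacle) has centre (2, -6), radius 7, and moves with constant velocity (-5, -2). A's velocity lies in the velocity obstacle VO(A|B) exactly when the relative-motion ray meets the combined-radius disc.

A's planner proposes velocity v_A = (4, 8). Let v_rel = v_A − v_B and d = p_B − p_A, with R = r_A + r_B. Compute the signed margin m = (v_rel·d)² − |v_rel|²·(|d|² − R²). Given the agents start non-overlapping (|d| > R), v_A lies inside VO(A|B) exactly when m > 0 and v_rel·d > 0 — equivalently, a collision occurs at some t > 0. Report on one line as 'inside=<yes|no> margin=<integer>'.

d = (-7, -19),  |d|² = 410;  R = 5+7 = 12,  c = 410−12² = 266
v_rel = (9, 10),  |v_rel|² = 181;  v_rel·d = (9)·(-7) + (10)·(-19) = -253
181·t² + 506·t + 266 = 0  ⇒  m = (-253)² − 181·266 = 15863
m = 15863 > 0,  v_rel·d = -253 < 0  ⇒  outside

inside=no margin=15863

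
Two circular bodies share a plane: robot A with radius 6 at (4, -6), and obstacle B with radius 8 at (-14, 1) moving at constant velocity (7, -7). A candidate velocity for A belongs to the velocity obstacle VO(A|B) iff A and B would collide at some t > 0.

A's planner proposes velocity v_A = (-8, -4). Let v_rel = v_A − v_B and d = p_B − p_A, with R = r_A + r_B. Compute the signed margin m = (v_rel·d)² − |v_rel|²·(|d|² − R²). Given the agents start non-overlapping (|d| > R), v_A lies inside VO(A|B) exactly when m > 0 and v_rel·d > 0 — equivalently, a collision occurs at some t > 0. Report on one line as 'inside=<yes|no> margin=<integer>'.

d = (-18, 7),  |d|² = 373;  R = 6+8 = 14,  c = 373−14² = 177
v_rel = (-15, 3),  |v_rel|² = 234;  v_rel·d = (-15)·(-18) + (3)·(7) = 291
234·t² − 582·t + 177 = 0  ⇒  m = 291² − 234·177 = 43263
m = 43263 > 0,  v_rel·d = 291 > 0  ⇒  inside

inside=yes margin=43263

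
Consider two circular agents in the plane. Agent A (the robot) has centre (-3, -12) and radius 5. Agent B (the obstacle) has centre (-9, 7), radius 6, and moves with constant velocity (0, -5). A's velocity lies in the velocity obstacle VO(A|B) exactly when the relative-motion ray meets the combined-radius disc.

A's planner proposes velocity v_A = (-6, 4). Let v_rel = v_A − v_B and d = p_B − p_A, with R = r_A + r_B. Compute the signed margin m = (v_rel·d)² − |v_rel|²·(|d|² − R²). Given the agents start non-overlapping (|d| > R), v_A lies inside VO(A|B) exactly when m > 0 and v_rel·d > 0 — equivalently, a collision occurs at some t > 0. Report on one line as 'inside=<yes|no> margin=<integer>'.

d = (-6, 19),  |d|² = 397;  R = 5+6 = 11,  c = 397−11² = 276
v_rel = (-6, 9),  |v_rel|² = 117;  v_rel·d = (-6)·(-6) + (9)·(19) = 207
117·t² − 414·t + 276 = 0  ⇒  m = 207² − 117·276 = 10557
m = 10557 > 0,  v_rel·d = 207 > 0  ⇒  inside

inside=yes margin=10557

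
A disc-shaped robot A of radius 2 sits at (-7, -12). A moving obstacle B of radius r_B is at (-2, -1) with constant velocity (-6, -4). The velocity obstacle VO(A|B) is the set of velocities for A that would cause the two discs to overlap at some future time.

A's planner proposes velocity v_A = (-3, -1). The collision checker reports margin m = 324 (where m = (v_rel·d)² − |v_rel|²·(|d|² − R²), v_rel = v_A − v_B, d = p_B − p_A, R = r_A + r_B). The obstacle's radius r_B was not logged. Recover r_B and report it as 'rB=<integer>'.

m = 324
d = (5, 11);  v_rel = (3, 3),  |v_rel|² = 18
v_rel×d = (3)·(11) − (3)·(5) = 18
since m = R²·18 − 18²:  R² = (324 + 324) / 18 = 36
R = √36 = 6  ⇒  r_B = 6 − 2 = 4

rB=4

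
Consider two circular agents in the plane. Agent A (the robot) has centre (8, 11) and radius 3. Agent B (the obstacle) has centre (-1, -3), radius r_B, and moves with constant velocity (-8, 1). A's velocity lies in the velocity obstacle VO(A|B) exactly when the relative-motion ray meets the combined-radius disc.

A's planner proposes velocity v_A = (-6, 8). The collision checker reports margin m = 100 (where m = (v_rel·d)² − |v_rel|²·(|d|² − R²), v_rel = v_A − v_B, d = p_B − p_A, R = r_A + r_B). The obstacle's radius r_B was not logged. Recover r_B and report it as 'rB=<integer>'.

m = 100
d = (-9, -14);  v_rel = (2, 7),  |v_rel|² = 53
v_rel×d = (2)·(-14) − (7)·(-9) = 35
since m = R²·53 − 35²:  R² = (1225 + 100) / 53 = 25
R = √25 = 5  ⇒  r_B = 5 − 3 = 2

rB=2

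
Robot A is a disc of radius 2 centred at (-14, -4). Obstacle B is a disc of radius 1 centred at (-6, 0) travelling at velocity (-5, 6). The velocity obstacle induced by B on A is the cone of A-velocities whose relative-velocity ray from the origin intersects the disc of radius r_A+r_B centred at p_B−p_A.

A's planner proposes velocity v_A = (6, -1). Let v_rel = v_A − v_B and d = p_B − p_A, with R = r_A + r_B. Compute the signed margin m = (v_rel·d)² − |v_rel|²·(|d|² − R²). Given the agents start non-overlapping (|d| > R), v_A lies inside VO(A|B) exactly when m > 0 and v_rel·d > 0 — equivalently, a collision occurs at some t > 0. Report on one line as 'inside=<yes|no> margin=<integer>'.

d = (8, 4),  |d|² = 80;  R = 2+1 = 3,  c = 80−3² = 71
v_rel = (11, -7),  |v_rel|² = 170;  v_rel·d = (11)·(8) + (-7)·(4) = 60
170·t² − 120·t + 71 = 0  ⇒  m = 60² − 170·71 = -8470
m = -8470 < 0,  v_rel·d = 60 > 0  ⇒  outside

inside=no margin=-8470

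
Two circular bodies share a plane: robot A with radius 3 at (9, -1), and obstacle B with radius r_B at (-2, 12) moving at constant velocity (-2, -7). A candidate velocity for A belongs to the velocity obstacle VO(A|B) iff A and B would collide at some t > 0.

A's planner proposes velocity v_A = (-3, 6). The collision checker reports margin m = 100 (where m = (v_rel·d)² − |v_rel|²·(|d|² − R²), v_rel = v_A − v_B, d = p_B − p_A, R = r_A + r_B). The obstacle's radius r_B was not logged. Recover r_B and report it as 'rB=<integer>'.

m = 100
d = (-11, 13);  v_rel = (-1, 13),  |v_rel|² = 170
v_rel×d = (-1)·(13) − (13)·(-11) = 130
since m = R²·170 − 130²:  R² = (16900 + 100) / 170 = 100
R = √100 = 10  ⇒  r_B = 10 − 3 = 7

rB=7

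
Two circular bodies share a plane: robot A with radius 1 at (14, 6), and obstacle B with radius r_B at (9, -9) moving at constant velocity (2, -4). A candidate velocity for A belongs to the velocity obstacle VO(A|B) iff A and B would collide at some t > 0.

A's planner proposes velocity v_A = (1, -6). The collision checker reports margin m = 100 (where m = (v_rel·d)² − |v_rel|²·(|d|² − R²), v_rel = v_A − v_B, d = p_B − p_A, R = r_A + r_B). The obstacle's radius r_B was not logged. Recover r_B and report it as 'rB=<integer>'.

m = 100
d = (-5, -15);  v_rel = (-1, -2),  |v_rel|² = 5
v_rel×d = (-1)·(-15) − (-2)·(-5) = 5
since m = R²·5 − 5²:  R² = (25 + 100) / 5 = 25
R = √25 = 5  ⇒  r_B = 5 − 1 = 4

rB=4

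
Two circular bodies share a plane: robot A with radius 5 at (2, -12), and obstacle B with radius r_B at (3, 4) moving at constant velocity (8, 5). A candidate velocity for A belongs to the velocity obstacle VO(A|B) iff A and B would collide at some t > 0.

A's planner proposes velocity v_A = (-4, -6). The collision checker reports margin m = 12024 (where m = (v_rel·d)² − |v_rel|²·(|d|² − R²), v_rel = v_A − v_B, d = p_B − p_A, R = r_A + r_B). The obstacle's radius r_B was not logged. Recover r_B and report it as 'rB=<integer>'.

m = 12024
d = (1, 16);  v_rel = (-12, -11),  |v_rel|² = 265
v_rel×d = (-12)·(16) − (-11)·(1) = -181
since m = R²·265 − (-181)²:  R² = (32761 + 12024) / 265 = 169
R = √169 = 13  ⇒  r_B = 13 − 5 = 8

rB=8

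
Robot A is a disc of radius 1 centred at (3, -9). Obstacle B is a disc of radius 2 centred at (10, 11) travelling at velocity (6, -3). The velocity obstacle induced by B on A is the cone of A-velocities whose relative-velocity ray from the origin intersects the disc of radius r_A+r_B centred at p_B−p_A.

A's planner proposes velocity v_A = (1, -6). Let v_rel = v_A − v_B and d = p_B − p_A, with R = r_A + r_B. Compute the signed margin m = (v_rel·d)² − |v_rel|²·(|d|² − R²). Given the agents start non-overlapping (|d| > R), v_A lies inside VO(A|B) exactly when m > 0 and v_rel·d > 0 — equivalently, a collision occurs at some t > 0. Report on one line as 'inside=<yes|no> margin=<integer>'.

d = (7, 20),  |d|² = 449;  R = 1+2 = 3,  c = 449−3² = 440
v_rel = (-5, -3),  |v_rel|² = 34;  v_rel·d = (-5)·(7) + (-3)·(20) = -95
34·t² + 190·t + 440 = 0  ⇒  m = (-95)² − 34·440 = -5935
m = -5935 < 0,  v_rel·d = -95 < 0  ⇒  outside

inside=no margin=-5935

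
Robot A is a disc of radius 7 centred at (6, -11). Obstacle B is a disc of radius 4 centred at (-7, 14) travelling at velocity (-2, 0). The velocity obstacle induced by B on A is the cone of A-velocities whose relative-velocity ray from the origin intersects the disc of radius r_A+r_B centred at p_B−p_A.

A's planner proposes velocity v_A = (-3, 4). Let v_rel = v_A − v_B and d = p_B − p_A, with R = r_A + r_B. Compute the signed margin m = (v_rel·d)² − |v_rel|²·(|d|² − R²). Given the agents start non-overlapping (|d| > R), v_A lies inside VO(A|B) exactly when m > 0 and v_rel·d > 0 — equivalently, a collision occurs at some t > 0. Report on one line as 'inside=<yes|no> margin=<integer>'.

d = (-13, 25),  |d|² = 794;  R = 7+4 = 11,  c = 794−11² = 673
v_rel = (-1, 4),  |v_rel|² = 17;  v_rel·d = (-1)·(-13) + (4)·(25) = 113
17·t² − 226·t + 673 = 0  ⇒  m = 113² − 17·673 = 1328
m = 1328 > 0,  v_rel·d = 113 > 0  ⇒  inside

inside=yes margin=1328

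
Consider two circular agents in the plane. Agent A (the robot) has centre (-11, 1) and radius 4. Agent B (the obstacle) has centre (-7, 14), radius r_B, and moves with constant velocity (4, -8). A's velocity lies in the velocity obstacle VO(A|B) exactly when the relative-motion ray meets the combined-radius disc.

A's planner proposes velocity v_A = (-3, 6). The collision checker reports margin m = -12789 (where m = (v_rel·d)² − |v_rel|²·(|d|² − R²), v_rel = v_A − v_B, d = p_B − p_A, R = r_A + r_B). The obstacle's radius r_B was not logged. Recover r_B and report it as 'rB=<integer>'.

m = -12789
d = (4, 13);  v_rel = (-7, 14),  |v_rel|² = 245
v_rel×d = (-7)·(13) − (14)·(4) = -147
since m = R²·245 − (-147)²:  R² = (21609 + -12789) / 245 = 36
R = √36 = 6  ⇒  r_B = 6 − 4 = 2

rB=2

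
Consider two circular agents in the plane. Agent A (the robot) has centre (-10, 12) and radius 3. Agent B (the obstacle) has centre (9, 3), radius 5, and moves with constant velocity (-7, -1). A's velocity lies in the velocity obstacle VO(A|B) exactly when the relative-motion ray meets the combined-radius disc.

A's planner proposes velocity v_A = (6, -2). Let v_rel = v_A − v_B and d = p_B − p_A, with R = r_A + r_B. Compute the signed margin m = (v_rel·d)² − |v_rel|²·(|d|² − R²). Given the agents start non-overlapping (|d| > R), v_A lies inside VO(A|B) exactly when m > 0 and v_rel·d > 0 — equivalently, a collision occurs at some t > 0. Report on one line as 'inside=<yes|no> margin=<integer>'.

d = (19, -9),  |d|² = 442;  R = 3+5 = 8,  c = 442−8² = 378
v_rel = (13, -1),  |v_rel|² = 170;  v_rel·d = (13)·(19) + (-1)·(-9) = 256
170·t² − 512·t + 378 = 0  ⇒  m = 256² − 170·378 = 1276
m = 1276 > 0,  v_rel·d = 256 > 0  ⇒  inside

inside=yes margin=1276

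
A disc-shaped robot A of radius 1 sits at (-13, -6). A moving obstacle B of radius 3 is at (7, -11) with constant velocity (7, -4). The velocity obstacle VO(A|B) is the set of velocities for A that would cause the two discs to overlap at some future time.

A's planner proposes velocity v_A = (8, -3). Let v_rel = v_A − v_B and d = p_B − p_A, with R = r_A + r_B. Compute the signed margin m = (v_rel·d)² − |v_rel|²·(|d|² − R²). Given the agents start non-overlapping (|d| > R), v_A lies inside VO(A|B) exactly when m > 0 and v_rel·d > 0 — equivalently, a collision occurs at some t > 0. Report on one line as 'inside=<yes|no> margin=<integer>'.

d = (20, -5),  |d|² = 425;  R = 1+3 = 4,  c = 425−4² = 409
v_rel = (1, 1),  |v_rel|² = 2;  v_rel·d = (1)·(20) + (1)·(-5) = 15
2·t² − 30·t + 409 = 0  ⇒  m = 15² − 2·409 = -593
m = -593 < 0,  v_rel·d = 15 > 0  ⇒  outside

inside=no margin=-593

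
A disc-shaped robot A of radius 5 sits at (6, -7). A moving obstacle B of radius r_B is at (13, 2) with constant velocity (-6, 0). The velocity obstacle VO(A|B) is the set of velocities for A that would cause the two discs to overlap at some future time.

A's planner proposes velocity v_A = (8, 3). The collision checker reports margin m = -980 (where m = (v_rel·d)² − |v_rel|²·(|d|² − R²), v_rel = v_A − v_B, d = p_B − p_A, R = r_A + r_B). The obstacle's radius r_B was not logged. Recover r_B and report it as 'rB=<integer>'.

m = -980
d = (7, 9);  v_rel = (14, 3),  |v_rel|² = 205
v_rel×d = (14)·(9) − (3)·(7) = 105
since m = R²·205 − 105²:  R² = (11025 + -980) / 205 = 49
R = √49 = 7  ⇒  r_B = 7 − 5 = 2

rB=2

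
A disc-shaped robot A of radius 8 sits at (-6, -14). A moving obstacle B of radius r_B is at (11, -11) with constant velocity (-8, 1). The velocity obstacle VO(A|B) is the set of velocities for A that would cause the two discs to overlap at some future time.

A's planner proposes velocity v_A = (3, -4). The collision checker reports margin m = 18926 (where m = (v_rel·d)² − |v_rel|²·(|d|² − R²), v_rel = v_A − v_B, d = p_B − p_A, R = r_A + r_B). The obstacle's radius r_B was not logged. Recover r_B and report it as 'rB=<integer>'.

m = 18926
d = (17, 3);  v_rel = (11, -5),  |v_rel|² = 146
v_rel×d = (11)·(3) − (-5)·(17) = 118
since m = R²·146 − 118²:  R² = (13924 + 18926) / 146 = 225
R = √225 = 15  ⇒  r_B = 15 − 8 = 7

rB=7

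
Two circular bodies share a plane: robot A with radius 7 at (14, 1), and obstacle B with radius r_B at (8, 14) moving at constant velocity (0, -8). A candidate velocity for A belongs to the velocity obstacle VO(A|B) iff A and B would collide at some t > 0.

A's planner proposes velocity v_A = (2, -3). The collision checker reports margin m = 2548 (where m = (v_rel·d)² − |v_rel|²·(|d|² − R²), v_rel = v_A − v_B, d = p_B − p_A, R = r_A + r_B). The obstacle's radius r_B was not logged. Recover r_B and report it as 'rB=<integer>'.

m = 2548
d = (-6, 13);  v_rel = (2, 5),  |v_rel|² = 29
v_rel×d = (2)·(13) − (5)·(-6) = 56
since m = R²·29 − 56²:  R² = (3136 + 2548) / 29 = 196
R = √196 = 14  ⇒  r_B = 14 − 7 = 7

rB=7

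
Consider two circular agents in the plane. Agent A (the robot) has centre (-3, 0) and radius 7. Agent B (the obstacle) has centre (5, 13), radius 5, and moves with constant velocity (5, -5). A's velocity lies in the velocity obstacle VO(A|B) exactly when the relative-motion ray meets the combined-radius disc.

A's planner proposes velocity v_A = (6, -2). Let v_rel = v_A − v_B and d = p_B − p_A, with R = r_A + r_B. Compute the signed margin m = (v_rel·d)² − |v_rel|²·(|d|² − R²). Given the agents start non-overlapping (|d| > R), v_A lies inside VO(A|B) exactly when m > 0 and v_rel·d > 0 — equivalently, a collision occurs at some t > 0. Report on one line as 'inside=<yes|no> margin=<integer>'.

d = (8, 13),  |d|² = 233;  R = 7+5 = 12,  c = 233−12² = 89
v_rel = (1, 3),  |v_rel|² = 10;  v_rel·d = (1)·(8) + (3)·(13) = 47
10·t² − 94·t + 89 = 0  ⇒  m = 47² − 10·89 = 1319
m = 1319 > 0,  v_rel·d = 47 > 0  ⇒  inside

inside=yes margin=1319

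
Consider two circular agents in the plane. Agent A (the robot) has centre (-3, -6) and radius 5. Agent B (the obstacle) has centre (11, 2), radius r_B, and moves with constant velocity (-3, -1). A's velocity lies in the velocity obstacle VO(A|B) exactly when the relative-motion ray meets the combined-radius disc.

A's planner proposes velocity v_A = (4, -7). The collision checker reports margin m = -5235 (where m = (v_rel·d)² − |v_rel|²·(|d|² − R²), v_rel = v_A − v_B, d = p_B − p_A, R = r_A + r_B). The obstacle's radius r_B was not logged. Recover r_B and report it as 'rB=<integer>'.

m = -5235
d = (14, 8);  v_rel = (7, -6),  |v_rel|² = 85
v_rel×d = (7)·(8) − (-6)·(14) = 140
since m = R²·85 − 140²:  R² = (19600 + -5235) / 85 = 169
R = √169 = 13  ⇒  r_B = 13 − 5 = 8

rB=8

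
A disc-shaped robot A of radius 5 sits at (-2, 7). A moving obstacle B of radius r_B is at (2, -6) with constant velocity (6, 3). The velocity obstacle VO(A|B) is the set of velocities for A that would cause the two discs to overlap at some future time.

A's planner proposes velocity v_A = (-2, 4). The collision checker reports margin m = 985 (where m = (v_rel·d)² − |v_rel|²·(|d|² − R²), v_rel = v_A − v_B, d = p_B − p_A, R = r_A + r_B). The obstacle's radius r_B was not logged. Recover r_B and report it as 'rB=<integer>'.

m = 985
d = (4, -13);  v_rel = (-8, 1),  |v_rel|² = 65
v_rel×d = (-8)·(-13) − (1)·(4) = 100
since m = R²·65 − 100²:  R² = (10000 + 985) / 65 = 169
R = √169 = 13  ⇒  r_B = 13 − 5 = 8

rB=8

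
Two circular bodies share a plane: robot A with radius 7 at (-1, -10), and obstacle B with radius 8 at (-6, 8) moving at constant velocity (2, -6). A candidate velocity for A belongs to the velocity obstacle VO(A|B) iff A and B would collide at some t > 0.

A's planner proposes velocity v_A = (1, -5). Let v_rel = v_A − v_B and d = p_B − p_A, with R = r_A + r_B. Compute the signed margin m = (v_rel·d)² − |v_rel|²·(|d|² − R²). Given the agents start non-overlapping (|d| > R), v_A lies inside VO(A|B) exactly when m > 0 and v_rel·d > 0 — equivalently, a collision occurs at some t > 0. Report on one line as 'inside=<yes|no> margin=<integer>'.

d = (-5, 18),  |d|² = 349;  R = 7+8 = 15,  c = 349−15² = 124
v_rel = (-1, 1),  |v_rel|² = 2;  v_rel·d = (-1)·(-5) + (1)·(18) = 23
2·t² − 46·t + 124 = 0  ⇒  m = 23² − 2·124 = 281
m = 281 > 0,  v_rel·d = 23 > 0  ⇒  inside

inside=yes margin=281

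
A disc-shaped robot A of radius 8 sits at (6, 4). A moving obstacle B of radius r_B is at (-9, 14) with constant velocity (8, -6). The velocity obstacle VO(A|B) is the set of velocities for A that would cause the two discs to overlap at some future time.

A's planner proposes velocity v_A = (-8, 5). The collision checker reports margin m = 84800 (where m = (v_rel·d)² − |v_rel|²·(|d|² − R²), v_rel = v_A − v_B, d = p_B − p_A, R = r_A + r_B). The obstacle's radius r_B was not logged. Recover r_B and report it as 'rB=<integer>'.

m = 84800
d = (-15, 10);  v_rel = (-16, 11),  |v_rel|² = 377
v_rel×d = (-16)·(10) − (11)·(-15) = 5
since m = R²·377 − 5²:  R² = (25 + 84800) / 377 = 225
R = √225 = 15  ⇒  r_B = 15 − 8 = 7

rB=7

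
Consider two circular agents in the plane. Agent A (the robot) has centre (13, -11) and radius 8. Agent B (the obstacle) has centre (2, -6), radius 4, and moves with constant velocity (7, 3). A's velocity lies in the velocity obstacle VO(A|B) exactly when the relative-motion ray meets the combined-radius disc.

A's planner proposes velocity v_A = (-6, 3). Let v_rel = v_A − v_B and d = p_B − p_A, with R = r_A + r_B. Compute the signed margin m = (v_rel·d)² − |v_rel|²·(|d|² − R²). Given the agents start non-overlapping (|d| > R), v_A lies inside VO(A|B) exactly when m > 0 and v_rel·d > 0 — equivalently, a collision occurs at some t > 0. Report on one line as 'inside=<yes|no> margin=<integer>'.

d = (-11, 5),  |d|² = 146;  R = 8+4 = 12,  c = 146−12² = 2
v_rel = (-13, 0),  |v_rel|² = 169;  v_rel·d = (-13)·(-11) + (0)·(5) = 143
169·t² − 286·t + 2 = 0  ⇒  m = 143² − 169·2 = 20111
m = 20111 > 0,  v_rel·d = 143 > 0  ⇒  inside

inside=yes margin=20111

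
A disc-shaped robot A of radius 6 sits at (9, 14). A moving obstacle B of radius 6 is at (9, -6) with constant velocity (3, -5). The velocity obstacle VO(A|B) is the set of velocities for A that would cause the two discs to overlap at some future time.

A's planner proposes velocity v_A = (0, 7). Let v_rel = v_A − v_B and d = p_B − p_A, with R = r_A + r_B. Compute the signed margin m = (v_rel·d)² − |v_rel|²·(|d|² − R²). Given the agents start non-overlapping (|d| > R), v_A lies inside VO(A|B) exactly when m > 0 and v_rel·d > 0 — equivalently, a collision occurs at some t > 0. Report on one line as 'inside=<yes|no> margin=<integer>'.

d = (0, -20),  |d|² = 400;  R = 6+6 = 12,  c = 400−12² = 256
v_rel = (-3, 12),  |v_rel|² = 153;  v_rel·d = (-3)·(0) + (12)·(-20) = -240
153·t² + 480·t + 256 = 0  ⇒  m = (-240)² − 153·256 = 18432
m = 18432 > 0,  v_rel·d = -240 < 0  ⇒  outside

inside=no margin=18432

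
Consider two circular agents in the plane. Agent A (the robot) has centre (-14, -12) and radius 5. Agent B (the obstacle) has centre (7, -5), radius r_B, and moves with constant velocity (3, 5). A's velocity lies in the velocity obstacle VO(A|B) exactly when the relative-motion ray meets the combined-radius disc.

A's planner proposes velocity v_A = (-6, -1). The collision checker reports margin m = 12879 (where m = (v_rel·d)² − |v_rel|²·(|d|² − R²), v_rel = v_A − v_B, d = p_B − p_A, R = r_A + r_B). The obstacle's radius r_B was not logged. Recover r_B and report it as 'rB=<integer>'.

m = 12879
d = (21, 7);  v_rel = (-9, -6),  |v_rel|² = 117
v_rel×d = (-9)·(7) − (-6)·(21) = 63
since m = R²·117 − 63²:  R² = (3969 + 12879) / 117 = 144
R = √144 = 12  ⇒  r_B = 12 − 5 = 7

rB=7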